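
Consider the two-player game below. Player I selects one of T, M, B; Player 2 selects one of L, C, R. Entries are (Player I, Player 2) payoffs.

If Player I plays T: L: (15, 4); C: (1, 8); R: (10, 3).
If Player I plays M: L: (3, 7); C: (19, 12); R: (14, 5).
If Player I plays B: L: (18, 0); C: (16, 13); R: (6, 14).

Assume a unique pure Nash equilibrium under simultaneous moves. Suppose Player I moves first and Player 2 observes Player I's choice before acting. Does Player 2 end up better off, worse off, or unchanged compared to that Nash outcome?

Work backward from Player 2's decision.
- T: Player 2 compares 4, 8, 3 and picks C; Player I would get 1.
- M: Player 2 compares 7, 12, 5 and picks C; Player I would get 19.
- B: Player 2 compares 0, 13, 14 and picks R; Player I would get 6.
Maximizing over 1, 19, 6, Player I chooses M. Subgame-perfect outcome: (M, C) with payoffs (19, 12).
Now find the simultaneous Nash equilibrium.
Player I's best replies: L→B; C→M; R→M.
Player 2's best replies: T→C; M→C; B→R.
Only (M, C) has each player best-responding; Nash payoffs (19, 12).
Player 2 earns 12 sequentially versus 12 at the Nash outcome: unchanged.

unchanged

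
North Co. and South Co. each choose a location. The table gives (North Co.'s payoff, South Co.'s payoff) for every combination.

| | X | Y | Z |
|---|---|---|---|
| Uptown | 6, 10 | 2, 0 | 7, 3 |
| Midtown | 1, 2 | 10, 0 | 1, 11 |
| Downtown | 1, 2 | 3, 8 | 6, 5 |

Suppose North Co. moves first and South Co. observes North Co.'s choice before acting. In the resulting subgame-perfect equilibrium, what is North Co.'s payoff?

6

Backward induction with North Co. moving first.
- Uptown → South Co. plays X (best of 10, 0, 3); North Co. gets 6.
- Midtown → South Co. plays Z (best of 2, 0, 11); North Co. gets 1.
- Downtown → South Co. plays Y (best of 2, 8, 5); North Co. gets 3.
Maximizing over 6, 1, 3, North Co. chooses Uptown. Subgame-perfect outcome: (Uptown, X) with payoffs (6, 10).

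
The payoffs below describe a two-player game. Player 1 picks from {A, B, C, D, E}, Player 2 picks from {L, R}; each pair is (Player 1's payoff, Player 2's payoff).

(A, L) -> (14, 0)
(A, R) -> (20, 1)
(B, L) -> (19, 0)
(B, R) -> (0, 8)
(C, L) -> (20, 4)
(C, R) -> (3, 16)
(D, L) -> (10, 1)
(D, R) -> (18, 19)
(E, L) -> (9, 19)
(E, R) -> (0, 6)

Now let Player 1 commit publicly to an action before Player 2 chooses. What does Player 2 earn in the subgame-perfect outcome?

Backward induction with Player 1 moving first.
- A: Player 2 compares 0, 1 and picks R; Player 1 would get 20.
- B: Player 2 compares 0, 8 and picks R; Player 1 would get 0.
- C: Player 2 compares 4, 16 and picks R; Player 1 would get 3.
- D: Player 2 compares 1, 19 and picks R; Player 1 would get 18.
- E: Player 2 compares 19, 6 and picks L; Player 1 would get 9.
Maximizing over 20, 0, 3, 18, 9, Player 1 chooses A. Subgame-perfect outcome: (A, R) with payoffs (20, 1).

1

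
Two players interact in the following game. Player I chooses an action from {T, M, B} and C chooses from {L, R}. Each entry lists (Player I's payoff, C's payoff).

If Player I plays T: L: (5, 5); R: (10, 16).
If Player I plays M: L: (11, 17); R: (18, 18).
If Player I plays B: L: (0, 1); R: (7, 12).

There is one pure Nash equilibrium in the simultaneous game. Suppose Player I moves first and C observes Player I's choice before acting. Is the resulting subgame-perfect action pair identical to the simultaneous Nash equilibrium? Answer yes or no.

yes

C best-responds to each possible Player I move:
- T → C plays R (best of 5, 16); Player I gets 10.
- M → C plays R (best of 17, 18); Player I gets 18.
- B → C plays R (best of 1, 12); Player I gets 7.
Maximizing over 10, 18, 7, Player I chooses M. Subgame-perfect outcome: (M, R) with payoffs (18, 18).
Now find the simultaneous Nash equilibrium.
Player I's best replies: L→M; R→M.
C's best replies: T→R; M→R; B→R.
The unique mutual best reply is (M, R), giving (18, 18).
Sequential outcome (M, R) coincides with the Nash profile (M, R).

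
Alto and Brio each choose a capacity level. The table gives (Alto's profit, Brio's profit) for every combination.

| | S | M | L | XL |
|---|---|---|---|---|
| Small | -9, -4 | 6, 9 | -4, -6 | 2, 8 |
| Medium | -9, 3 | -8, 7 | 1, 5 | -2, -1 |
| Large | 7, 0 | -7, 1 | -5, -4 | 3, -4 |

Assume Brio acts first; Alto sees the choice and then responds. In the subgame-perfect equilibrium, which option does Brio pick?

Alto best-responds to each possible Brio move:
- S → Alto plays Large (best of -9, -9, 7); Brio gets 0.
- M → Alto plays Small (best of 6, -8, -7); Brio gets 9.
- L → Alto plays Medium (best of -4, 1, -5); Brio gets 5.
- XL → Alto plays Large (best of 2, -2, 3); Brio gets -4.
Maximizing over 0, 9, 5, -4, Brio chooses M. Subgame-perfect outcome: (Small, M) with payoffs (6, 9).

M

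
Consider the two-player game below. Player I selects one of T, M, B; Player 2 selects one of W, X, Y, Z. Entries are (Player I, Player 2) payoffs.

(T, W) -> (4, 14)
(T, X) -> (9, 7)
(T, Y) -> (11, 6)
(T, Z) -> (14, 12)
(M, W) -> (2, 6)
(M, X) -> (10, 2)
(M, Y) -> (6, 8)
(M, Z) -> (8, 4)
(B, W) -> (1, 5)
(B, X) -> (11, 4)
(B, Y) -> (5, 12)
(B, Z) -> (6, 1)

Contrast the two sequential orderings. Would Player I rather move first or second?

first

If Player I leads: Player 2's best replies are T→W, M→Y, B→Y; Player I's induced payoffs 4, 6, 5; outcome (M, Y), payoffs (6, 8).
If Player 2 leads: Player I's best replies are W→T, X→B, Y→T, Z→T; Player 2's induced payoffs 14, 4, 6, 12; outcome (T, W), payoffs (4, 14).
Player I gets 6 moving first and 4 moving second, so Player I prefers to move first.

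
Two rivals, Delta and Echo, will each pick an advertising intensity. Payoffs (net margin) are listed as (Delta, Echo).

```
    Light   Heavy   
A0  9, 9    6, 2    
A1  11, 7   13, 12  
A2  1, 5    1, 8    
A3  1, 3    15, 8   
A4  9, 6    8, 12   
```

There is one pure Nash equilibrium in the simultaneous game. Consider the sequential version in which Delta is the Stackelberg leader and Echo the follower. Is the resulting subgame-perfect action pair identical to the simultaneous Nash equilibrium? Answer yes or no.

yes

Backward induction with Delta moving first.
- A0: Echo compares 9, 2 and picks Light; Delta would get 9.
- A1: Echo compares 7, 12 and picks Heavy; Delta would get 13.
- A2: Echo compares 5, 8 and picks Heavy; Delta would get 1.
- A3: Echo compares 3, 8 and picks Heavy; Delta would get 15.
- A4: Echo compares 6, 12 and picks Heavy; Delta would get 8.
Delta's induced payoffs are 9, 13, 1, 15, 8, so Delta commits to A3. Subgame-perfect outcome: (A3, Heavy) with payoffs (15, 8).
Now find the simultaneous Nash equilibrium.
Delta's best replies: Light→A1; Heavy→A3.
Echo's best replies: A0→Light; A1→Heavy; A2→Heavy; A3→Heavy; A4→Heavy.
The unique mutual best reply is (A3, Heavy), giving (15, 8).
Sequential outcome (A3, Heavy) coincides with the Nash profile (A3, Heavy).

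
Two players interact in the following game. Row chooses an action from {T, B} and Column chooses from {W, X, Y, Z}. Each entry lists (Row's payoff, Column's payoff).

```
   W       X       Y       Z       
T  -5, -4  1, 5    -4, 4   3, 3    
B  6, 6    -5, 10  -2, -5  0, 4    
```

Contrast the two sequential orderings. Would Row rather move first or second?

If Row leads: Column's best replies are T→X, B→X; Row's induced payoffs 1, -5; outcome (T, X), payoffs (1, 5).
If Column leads: Row's best replies are W→B, X→T, Y→B, Z→T; Column's induced payoffs 6, 5, -5, 3; outcome (B, W), payoffs (6, 6).
Row gets 1 moving first and 6 moving second, so Row prefers to move second.

second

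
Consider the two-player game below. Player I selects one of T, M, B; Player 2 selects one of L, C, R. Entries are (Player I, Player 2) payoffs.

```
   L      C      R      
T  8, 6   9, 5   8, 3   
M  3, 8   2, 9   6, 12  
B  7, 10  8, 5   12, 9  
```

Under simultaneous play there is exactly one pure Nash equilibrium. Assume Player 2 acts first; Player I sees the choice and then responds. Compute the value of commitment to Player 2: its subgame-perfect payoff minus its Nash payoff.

Work backward from Player I's decision.
- L → Player I plays T (best of 8, 3, 7); Player 2 gets 6.
- C → Player I plays T (best of 9, 2, 8); Player 2 gets 5.
- R → Player I plays B (best of 8, 6, 12); Player 2 gets 9.
Among 6, 5, 9, the best is 9 at R. Subgame-perfect outcome: (B, R) with payoffs (12, 9).
Under simultaneous play:
Player I's best replies: L→T; C→T; R→B.
Player 2's best replies: T→L; M→R; B→L.
The unique mutual best reply is (T, L), giving (8, 6).
Player 2's commitment gain: 9 − 6 = 3.

3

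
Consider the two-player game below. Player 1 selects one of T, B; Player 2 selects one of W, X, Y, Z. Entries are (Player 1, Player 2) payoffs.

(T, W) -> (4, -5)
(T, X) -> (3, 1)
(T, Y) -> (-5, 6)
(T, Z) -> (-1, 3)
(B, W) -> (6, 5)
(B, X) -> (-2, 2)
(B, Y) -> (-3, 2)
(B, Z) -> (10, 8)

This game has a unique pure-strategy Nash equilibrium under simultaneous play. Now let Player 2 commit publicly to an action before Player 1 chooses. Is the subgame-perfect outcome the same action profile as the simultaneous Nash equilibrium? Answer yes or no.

Work backward from Player 1's decision.
- W: BR = B, leader payoff 5.
- X: BR = T, leader payoff 1.
- Y: BR = B, leader payoff 2.
- Z: BR = B, leader payoff 8.
Maximizing over 5, 1, 2, 8, Player 2 chooses Z. Subgame-perfect outcome: (B, Z) with payoffs (10, 8).
For the simultaneous game, intersect best replies.
Player 1's best replies: W→B; X→T; Y→B; Z→B.
Player 2's best replies: T→Y; B→Z.
The unique mutual best reply is (B, Z), giving (10, 8).
Sequential outcome (B, Z) coincides with the Nash profile (B, Z).

yes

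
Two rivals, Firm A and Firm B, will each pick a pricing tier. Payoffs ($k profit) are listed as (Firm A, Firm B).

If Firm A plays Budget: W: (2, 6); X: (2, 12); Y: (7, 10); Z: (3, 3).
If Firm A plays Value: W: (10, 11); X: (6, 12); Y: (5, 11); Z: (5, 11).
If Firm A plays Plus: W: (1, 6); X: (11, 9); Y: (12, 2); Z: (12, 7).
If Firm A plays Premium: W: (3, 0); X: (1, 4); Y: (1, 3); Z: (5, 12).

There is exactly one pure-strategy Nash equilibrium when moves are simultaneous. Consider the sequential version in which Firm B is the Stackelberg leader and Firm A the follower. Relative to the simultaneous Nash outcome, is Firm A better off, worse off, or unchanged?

worse off

Backward induction with Firm B moving first.
- W: Firm A compares 2, 10, 1, 3 and picks Value; Firm B would get 11.
- X: Firm A compares 2, 6, 11, 1 and picks Plus; Firm B would get 9.
- Y: Firm A compares 7, 5, 12, 1 and picks Plus; Firm B would get 2.
- Z: Firm A compares 3, 5, 12, 5 and picks Plus; Firm B would get 7.
Maximizing over 11, 9, 2, 7, Firm B chooses W. Subgame-perfect outcome: (Value, W) with payoffs (10, 11).
Now find the simultaneous Nash equilibrium.
Firm A's best replies: W→Value; X→Plus; Y→Plus; Z→Plus.
Firm B's best replies: Budget→X; Value→X; Plus→X; Premium→Z.
The unique mutual best reply is (Plus, X), giving (11, 9).
Firm A earns 10 sequentially versus 11 at the Nash outcome: worse off.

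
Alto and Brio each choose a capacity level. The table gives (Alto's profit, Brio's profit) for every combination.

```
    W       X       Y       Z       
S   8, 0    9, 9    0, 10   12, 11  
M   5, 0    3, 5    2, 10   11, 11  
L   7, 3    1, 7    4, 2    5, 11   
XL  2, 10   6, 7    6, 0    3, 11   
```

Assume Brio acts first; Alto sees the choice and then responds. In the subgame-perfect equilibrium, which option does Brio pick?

Z

Work backward from Alto's decision.
- W: Alto compares 8, 5, 7, 2 and picks S; Brio would get 0.
- X: Alto compares 9, 3, 1, 6 and picks S; Brio would get 9.
- Y: Alto compares 0, 2, 4, 6 and picks XL; Brio would get 0.
- Z: Alto compares 12, 11, 5, 3 and picks S; Brio would get 11.
Brio's induced payoffs are 0, 9, 0, 11, so Brio commits to Z. Subgame-perfect outcome: (S, Z) with payoffs (12, 11).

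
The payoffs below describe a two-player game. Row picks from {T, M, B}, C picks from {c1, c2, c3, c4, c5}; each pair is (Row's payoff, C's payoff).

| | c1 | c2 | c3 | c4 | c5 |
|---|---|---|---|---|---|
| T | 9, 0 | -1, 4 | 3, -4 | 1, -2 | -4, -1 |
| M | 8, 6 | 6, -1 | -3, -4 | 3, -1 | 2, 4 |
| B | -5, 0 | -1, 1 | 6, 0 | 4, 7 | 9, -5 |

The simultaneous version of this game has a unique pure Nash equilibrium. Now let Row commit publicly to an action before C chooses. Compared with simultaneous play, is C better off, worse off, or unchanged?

C best-responds to each possible Row move:
- T: C compares 0, 4, -4, -2, -1 and picks c2; Row would get -1.
- M: C compares 6, -1, -4, -1, 4 and picks c1; Row would get 8.
- B: C compares 0, 1, 0, 7, -5 and picks c4; Row would get 4.
Among -1, 8, 4, the best is 8 at M. Subgame-perfect outcome: (M, c1) with payoffs (8, 6).
Under simultaneous play:
Row's best replies: c1→T; c2→M; c3→B; c4→B; c5→B.
C's best replies: T→c2; M→c1; B→c4.
Only (B, c4) has each player best-responding; Nash payoffs (4, 7).
C earns 6 sequentially versus 7 at the Nash outcome: worse off.

worse off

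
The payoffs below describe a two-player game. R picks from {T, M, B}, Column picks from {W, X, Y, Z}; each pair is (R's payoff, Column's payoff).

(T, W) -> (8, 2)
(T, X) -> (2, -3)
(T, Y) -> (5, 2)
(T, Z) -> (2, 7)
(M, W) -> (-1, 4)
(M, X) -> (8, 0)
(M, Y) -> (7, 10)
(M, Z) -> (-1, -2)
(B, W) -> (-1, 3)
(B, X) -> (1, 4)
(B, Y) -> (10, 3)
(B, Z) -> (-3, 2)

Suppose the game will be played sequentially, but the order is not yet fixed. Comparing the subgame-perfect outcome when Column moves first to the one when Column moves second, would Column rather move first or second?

second

If R leads: Column's best replies are T→Z, M→Y, B→X; R's induced payoffs 2, 7, 1; outcome (M, Y), payoffs (7, 10).
If Column leads: R's best replies are W→T, X→M, Y→B, Z→T; Column's induced payoffs 2, 0, 3, 7; outcome (T, Z), payoffs (2, 7).
Column gets 7 moving first and 10 moving second, so Column prefers to move second.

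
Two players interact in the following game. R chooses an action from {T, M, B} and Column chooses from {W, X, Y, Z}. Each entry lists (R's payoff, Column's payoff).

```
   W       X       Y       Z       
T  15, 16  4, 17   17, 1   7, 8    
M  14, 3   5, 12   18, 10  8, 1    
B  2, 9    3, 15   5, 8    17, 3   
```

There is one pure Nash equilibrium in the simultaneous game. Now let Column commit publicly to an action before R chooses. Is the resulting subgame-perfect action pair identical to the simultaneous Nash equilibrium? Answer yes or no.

no

Work backward from R's decision.
- W: R compares 15, 14, 2 and picks T; Column would get 16.
- X: R compares 4, 5, 3 and picks M; Column would get 12.
- Y: R compares 17, 18, 5 and picks M; Column would get 10.
- Z: R compares 7, 8, 17 and picks B; Column would get 3.
Maximizing over 16, 12, 10, 3, Column chooses W. Subgame-perfect outcome: (T, W) with payoffs (15, 16).
Now find the simultaneous Nash equilibrium.
R's best replies: W→T; X→M; Y→M; Z→B.
Column's best replies: T→X; M→X; B→X.
The unique mutual best reply is (M, X), giving (5, 12).
Sequential outcome (T, W) differs from the Nash profile (M, X).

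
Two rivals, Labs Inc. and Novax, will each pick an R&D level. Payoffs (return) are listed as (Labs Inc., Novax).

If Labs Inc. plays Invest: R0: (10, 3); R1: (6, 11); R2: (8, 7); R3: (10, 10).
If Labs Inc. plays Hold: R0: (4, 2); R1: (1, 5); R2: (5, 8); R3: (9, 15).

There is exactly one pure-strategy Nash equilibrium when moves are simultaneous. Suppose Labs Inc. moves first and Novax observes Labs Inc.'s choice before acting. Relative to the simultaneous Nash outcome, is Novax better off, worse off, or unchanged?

better off

Work backward from Novax's decision.
- Invest: Novax compares 3, 11, 7, 10 and picks R1; Labs Inc. would get 6.
- Hold: Novax compares 2, 5, 8, 15 and picks R3; Labs Inc. would get 9.
Labs Inc.'s induced payoffs are 6, 9, so Labs Inc. commits to Hold. Subgame-perfect outcome: (Hold, R3) with payoffs (9, 15).
Now find the simultaneous Nash equilibrium.
Labs Inc.'s best replies: R0→Invest; R1→Invest; R2→Invest; R3→Invest.
Novax's best replies: Invest→R1; Hold→R3.
Only (Invest, R1) has each player best-responding; Nash payoffs (6, 11).
Novax earns 15 sequentially versus 11 at the Nash outcome: better off.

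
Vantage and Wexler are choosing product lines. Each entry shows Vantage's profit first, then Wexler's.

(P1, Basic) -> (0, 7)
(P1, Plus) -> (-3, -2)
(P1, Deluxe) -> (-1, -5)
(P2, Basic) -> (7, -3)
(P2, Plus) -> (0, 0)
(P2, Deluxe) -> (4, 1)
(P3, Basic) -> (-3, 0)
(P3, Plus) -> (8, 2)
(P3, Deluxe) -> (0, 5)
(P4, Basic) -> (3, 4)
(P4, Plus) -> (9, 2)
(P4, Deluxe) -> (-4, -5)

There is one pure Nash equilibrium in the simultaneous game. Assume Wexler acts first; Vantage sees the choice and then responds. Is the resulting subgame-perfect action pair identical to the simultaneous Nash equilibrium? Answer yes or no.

Work backward from Vantage's decision.
- Basic → Vantage plays P2 (best of 0, 7, -3, 3); Wexler gets -3.
- Plus → Vantage plays P4 (best of -3, 0, 8, 9); Wexler gets 2.
- Deluxe → Vantage plays P2 (best of -1, 4, 0, -4); Wexler gets 1.
Maximizing over -3, 2, 1, Wexler chooses Plus. Subgame-perfect outcome: (P4, Plus) with payoffs (9, 2).
Now find the simultaneous Nash equilibrium.
Vantage's best replies: Basic→P2; Plus→P4; Deluxe→P2.
Wexler's best replies: P1→Basic; P2→Deluxe; P3→Deluxe; P4→Basic.
Only (P2, Deluxe) has each player best-responding; Nash payoffs (4, 1).
Sequential outcome (P4, Plus) differs from the Nash profile (P2, Deluxe).

no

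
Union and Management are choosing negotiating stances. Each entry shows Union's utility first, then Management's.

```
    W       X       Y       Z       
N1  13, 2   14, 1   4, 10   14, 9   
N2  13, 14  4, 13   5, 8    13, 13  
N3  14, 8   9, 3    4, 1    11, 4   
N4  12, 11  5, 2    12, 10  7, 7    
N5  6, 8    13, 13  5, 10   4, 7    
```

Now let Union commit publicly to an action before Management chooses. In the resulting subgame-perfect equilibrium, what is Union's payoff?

14

Backward induction with Union moving first.
- N1: Management compares 2, 1, 10, 9 and picks Y; Union would get 4.
- N2: Management compares 14, 13, 8, 13 and picks W; Union would get 13.
- N3: Management compares 8, 3, 1, 4 and picks W; Union would get 14.
- N4: Management compares 11, 2, 10, 7 and picks W; Union would get 12.
- N5: Management compares 8, 13, 10, 7 and picks X; Union would get 13.
Among 4, 13, 14, 12, 13, the best is 14 at N3. Subgame-perfect outcome: (N3, W) with payoffs (14, 8).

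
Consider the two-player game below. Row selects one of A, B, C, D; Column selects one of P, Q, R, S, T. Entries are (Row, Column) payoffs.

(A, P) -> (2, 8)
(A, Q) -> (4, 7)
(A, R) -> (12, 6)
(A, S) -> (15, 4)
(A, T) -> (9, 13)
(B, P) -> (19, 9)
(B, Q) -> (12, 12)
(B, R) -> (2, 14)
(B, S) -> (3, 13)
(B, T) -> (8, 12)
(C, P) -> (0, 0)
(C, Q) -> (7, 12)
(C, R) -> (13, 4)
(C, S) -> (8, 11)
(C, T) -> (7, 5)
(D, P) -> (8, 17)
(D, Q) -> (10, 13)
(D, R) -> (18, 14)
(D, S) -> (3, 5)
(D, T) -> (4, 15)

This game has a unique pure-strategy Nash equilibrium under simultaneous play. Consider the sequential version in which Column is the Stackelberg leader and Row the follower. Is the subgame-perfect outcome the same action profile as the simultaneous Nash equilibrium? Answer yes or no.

Backward induction with Column moving first.
- P → Row plays B (best of 2, 19, 0, 8); Column gets 9.
- Q → Row plays B (best of 4, 12, 7, 10); Column gets 12.
- R → Row plays D (best of 12, 2, 13, 18); Column gets 14.
- S → Row plays A (best of 15, 3, 8, 3); Column gets 4.
- T → Row plays A (best of 9, 8, 7, 4); Column gets 13.
Among 9, 12, 14, 4, 13, the best is 14 at R. Subgame-perfect outcome: (D, R) with payoffs (18, 14).
Now find the simultaneous Nash equilibrium.
Row's best replies: P→B; Q→B; R→D; S→A; T→A.
Column's best replies: A→T; B→R; C→Q; D→P.
The unique mutual best reply is (A, T), giving (9, 13).
Sequential outcome (D, R) differs from the Nash profile (A, T).

no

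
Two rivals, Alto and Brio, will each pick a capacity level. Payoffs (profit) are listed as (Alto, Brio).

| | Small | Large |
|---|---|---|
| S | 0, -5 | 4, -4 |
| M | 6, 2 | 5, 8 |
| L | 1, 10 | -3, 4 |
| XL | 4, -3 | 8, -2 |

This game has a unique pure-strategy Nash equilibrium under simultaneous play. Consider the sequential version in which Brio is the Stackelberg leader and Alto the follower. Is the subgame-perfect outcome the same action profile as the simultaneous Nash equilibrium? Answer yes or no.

Backward induction with Brio moving first.
- Small: BR = M, leader payoff 2.
- Large: BR = XL, leader payoff -2.
Brio's induced payoffs are 2, -2, so Brio commits to Small. Subgame-perfect outcome: (M, Small) with payoffs (6, 2).
For the simultaneous game, intersect best replies.
Alto's best replies: Small→M; Large→XL.
Brio's best replies: S→Large; M→Large; L→Small; XL→Large.
Only (XL, Large) has each player best-responding; Nash payoffs (8, -2).
Sequential outcome (M, Small) differs from the Nash profile (XL, Large).

no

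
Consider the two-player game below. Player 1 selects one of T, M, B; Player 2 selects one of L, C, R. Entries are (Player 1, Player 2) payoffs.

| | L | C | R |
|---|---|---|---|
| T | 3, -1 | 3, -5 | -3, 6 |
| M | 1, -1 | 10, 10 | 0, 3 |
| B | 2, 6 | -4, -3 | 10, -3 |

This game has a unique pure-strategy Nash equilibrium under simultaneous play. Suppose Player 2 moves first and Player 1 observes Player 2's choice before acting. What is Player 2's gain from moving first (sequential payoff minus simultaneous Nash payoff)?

Backward induction with Player 2 moving first.
- L → Player 1 plays T (best of 3, 1, 2); Player 2 gets -1.
- C → Player 1 plays M (best of 3, 10, -4); Player 2 gets 10.
- R → Player 1 plays B (best of -3, 0, 10); Player 2 gets -3.
Among -1, 10, -3, the best is 10 at C. Subgame-perfect outcome: (M, C) with payoffs (10, 10).
For the simultaneous game, intersect best replies.
Player 1's best replies: L→T; C→M; R→B.
Player 2's best replies: T→R; M→C; B→L.
The unique mutual best reply is (M, C), giving (10, 10).
Player 2's commitment gain: 10 − 10 = 0.

0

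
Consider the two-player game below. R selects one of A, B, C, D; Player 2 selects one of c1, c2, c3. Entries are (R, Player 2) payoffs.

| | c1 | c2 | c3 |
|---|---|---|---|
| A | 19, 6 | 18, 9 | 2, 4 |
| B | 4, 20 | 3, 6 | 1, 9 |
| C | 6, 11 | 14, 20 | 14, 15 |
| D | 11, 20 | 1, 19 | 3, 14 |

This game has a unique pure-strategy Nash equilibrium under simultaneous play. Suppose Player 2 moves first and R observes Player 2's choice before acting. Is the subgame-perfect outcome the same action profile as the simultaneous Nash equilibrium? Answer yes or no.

no

R best-responds to each possible Player 2 move:
- c1: BR = A, leader payoff 6.
- c2: BR = A, leader payoff 9.
- c3: BR = C, leader payoff 15.
Maximizing over 6, 9, 15, Player 2 chooses c3. Subgame-perfect outcome: (C, c3) with payoffs (14, 15).
Under simultaneous play:
R's best replies: c1→A; c2→A; c3→C.
Player 2's best replies: A→c2; B→c1; C→c2; D→c1.
Only (A, c2) has each player best-responding; Nash payoffs (18, 9).
Sequential outcome (C, c3) differs from the Nash profile (A, c2).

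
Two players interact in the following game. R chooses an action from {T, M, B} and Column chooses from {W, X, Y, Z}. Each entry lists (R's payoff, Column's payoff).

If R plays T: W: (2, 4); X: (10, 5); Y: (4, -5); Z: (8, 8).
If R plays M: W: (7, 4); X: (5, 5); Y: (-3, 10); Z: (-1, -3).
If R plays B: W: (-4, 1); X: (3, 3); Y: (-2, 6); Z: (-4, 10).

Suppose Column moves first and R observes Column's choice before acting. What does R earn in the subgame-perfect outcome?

R best-responds to each possible Column move:
- W: BR = M, leader payoff 4.
- X: BR = T, leader payoff 5.
- Y: BR = T, leader payoff -5.
- Z: BR = T, leader payoff 8.
Maximizing over 4, 5, -5, 8, Column chooses Z. Subgame-perfect outcome: (T, Z) with payoffs (8, 8).

8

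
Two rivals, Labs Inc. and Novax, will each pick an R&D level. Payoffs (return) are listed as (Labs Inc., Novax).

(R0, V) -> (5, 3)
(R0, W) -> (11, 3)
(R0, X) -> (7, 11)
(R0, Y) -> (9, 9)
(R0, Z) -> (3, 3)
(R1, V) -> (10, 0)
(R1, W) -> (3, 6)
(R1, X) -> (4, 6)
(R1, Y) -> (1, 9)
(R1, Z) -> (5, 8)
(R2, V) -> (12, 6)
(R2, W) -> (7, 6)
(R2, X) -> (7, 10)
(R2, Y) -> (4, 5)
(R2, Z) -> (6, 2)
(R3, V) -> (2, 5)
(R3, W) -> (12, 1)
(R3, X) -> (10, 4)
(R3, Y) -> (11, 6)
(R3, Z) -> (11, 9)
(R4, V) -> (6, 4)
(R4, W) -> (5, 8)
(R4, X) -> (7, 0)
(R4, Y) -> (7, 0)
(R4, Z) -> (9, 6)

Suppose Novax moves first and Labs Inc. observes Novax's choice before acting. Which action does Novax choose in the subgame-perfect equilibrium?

Z

Backward induction with Novax moving first.
- V → Labs Inc. plays R2 (best of 5, 10, 12, 2, 6); Novax gets 6.
- W → Labs Inc. plays R3 (best of 11, 3, 7, 12, 5); Novax gets 1.
- X → Labs Inc. plays R3 (best of 7, 4, 7, 10, 7); Novax gets 4.
- Y → Labs Inc. plays R3 (best of 9, 1, 4, 11, 7); Novax gets 6.
- Z → Labs Inc. plays R3 (best of 3, 5, 6, 11, 9); Novax gets 9.
Among 6, 1, 4, 6, 9, the best is 9 at Z. Subgame-perfect outcome: (R3, Z) with payoffs (11, 9).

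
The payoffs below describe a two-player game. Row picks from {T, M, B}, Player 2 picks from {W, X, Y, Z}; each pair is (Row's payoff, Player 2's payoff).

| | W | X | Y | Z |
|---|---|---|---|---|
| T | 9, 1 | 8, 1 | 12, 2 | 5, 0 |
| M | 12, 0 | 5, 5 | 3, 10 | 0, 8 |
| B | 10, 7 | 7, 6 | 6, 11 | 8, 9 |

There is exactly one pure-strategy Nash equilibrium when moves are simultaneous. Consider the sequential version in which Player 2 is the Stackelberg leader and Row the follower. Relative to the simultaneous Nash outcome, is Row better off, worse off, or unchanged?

Row best-responds to each possible Player 2 move:
- W → Row plays M (best of 9, 12, 10); Player 2 gets 0.
- X → Row plays T (best of 8, 5, 7); Player 2 gets 1.
- Y → Row plays T (best of 12, 3, 6); Player 2 gets 2.
- Z → Row plays B (best of 5, 0, 8); Player 2 gets 9.
Maximizing over 0, 1, 2, 9, Player 2 chooses Z. Subgame-perfect outcome: (B, Z) with payoffs (8, 9).
For the simultaneous game, intersect best replies.
Row's best replies: W→M; X→T; Y→T; Z→B.
Player 2's best replies: T→Y; M→Y; B→Y.
The unique mutual best reply is (T, Y), giving (12, 2).
Row earns 8 sequentially versus 12 at the Nash outcome: worse off.

worse off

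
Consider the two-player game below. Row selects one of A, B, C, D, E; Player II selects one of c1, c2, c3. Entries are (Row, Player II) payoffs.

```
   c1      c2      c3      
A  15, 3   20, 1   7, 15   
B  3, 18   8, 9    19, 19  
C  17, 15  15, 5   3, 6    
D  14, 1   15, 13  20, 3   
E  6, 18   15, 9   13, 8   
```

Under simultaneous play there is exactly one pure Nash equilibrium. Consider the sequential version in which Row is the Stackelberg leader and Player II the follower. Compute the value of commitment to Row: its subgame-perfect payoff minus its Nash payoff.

2

Solve by backward induction (Row leads).
- A: BR = c3, leader payoff 7.
- B: BR = c3, leader payoff 19.
- C: BR = c1, leader payoff 17.
- D: BR = c2, leader payoff 15.
- E: BR = c1, leader payoff 6.
Row's induced payoffs are 7, 19, 17, 15, 6, so Row commits to B. Subgame-perfect outcome: (B, c3) with payoffs (19, 19).
Under simultaneous play:
Row's best replies: c1→C; c2→A; c3→D.
Player II's best replies: A→c3; B→c3; C→c1; D→c2; E→c1.
The unique mutual best reply is (C, c1), giving (17, 15).
Row's commitment gain: 19 − 17 = 2.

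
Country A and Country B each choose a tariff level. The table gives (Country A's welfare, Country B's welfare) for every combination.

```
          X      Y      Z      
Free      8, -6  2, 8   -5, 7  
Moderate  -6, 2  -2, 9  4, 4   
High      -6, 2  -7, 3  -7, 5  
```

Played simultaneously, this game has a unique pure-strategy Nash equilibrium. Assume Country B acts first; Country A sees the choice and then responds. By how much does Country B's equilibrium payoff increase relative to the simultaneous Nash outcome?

Work backward from Country A's decision.
- X: BR = Free, leader payoff -6.
- Y: BR = Free, leader payoff 8.
- Z: BR = Moderate, leader payoff 4.
Country B's induced payoffs are -6, 8, 4, so Country B commits to Y. Subgame-perfect outcome: (Free, Y) with payoffs (2, 8).
Under simultaneous play:
Country A's best replies: X→Free; Y→Free; Z→Moderate.
Country B's best replies: Free→Y; Moderate→Y; High→Z.
Only (Free, Y) has each player best-responding; Nash payoffs (2, 8).
Country B's commitment gain: 8 − 8 = 0.

0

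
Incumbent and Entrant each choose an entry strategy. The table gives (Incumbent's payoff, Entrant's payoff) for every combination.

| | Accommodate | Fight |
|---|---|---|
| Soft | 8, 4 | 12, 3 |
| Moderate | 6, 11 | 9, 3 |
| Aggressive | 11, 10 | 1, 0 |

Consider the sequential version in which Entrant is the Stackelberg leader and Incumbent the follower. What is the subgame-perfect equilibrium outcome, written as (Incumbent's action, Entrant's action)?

Solve by backward induction (Entrant leads).
- Accommodate: BR = Aggressive, leader payoff 10.
- Fight: BR = Soft, leader payoff 3.
Among 10, 3, the best is 10 at Accommodate. Subgame-perfect outcome: (Aggressive, Accommodate) with payoffs (11, 10).

(Aggressive, Accommodate)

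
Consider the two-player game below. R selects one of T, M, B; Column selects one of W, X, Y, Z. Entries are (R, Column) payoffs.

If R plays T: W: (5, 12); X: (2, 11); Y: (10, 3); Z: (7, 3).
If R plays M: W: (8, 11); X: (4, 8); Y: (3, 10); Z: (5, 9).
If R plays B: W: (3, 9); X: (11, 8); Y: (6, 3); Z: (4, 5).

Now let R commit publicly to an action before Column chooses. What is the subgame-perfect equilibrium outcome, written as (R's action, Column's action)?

(M, W)

Column best-responds to each possible R move:
- T → Column plays W (best of 12, 11, 3, 3); R gets 5.
- M → Column plays W (best of 11, 8, 10, 9); R gets 8.
- B → Column plays W (best of 9, 8, 3, 5); R gets 3.
Among 5, 8, 3, the best is 8 at M. Subgame-perfect outcome: (M, W) with payoffs (8, 11).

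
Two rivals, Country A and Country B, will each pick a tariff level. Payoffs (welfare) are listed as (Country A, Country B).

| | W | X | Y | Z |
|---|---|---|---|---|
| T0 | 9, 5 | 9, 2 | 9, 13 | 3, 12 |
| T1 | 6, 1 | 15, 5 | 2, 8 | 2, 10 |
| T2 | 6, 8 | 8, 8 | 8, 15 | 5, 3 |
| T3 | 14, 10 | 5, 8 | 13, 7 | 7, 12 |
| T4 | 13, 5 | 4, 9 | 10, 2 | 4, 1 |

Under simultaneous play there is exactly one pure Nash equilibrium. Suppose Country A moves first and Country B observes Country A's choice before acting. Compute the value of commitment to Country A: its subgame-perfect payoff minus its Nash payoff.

Backward induction with Country A moving first.
- T0: BR = Y, leader payoff 9.
- T1: BR = Z, leader payoff 2.
- T2: BR = Y, leader payoff 8.
- T3: BR = Z, leader payoff 7.
- T4: BR = X, leader payoff 4.
Among 9, 2, 8, 7, 4, the best is 9 at T0. Subgame-perfect outcome: (T0, Y) with payoffs (9, 13).
Now find the simultaneous Nash equilibrium.
Country A's best replies: W→T3; X→T1; Y→T3; Z→T3.
Country B's best replies: T0→Y; T1→Z; T2→Y; T3→Z; T4→X.
The unique mutual best reply is (T3, Z), giving (7, 12).
Country A's commitment gain: 9 − 7 = 2.

2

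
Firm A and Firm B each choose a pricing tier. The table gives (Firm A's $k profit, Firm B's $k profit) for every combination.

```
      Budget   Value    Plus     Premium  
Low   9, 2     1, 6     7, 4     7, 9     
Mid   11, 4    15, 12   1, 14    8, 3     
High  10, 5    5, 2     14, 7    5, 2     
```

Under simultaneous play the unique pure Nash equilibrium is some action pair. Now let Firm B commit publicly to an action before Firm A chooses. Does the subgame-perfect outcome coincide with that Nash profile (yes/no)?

no

Work backward from Firm A's decision.
- Budget: BR = Mid, leader payoff 4.
- Value: BR = Mid, leader payoff 12.
- Plus: BR = High, leader payoff 7.
- Premium: BR = Mid, leader payoff 3.
Maximizing over 4, 12, 7, 3, Firm B chooses Value. Subgame-perfect outcome: (Mid, Value) with payoffs (15, 12).
Now find the simultaneous Nash equilibrium.
Firm A's best replies: Budget→Mid; Value→Mid; Plus→High; Premium→Mid.
Firm B's best replies: Low→Premium; Mid→Plus; High→Plus.
The unique mutual best reply is (High, Plus), giving (14, 7).
Sequential outcome (Mid, Value) differs from the Nash profile (High, Plus).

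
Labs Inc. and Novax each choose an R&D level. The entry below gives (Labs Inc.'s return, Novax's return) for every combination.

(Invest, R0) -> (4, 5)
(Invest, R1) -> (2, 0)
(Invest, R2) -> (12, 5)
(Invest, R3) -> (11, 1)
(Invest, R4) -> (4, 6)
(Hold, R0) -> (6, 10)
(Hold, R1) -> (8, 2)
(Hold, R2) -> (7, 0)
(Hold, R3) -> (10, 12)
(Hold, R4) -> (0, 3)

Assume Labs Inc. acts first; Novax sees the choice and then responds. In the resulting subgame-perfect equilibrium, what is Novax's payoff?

Solve by backward induction (Labs Inc. leads).
- Invest: Novax compares 5, 0, 5, 1, 6 and picks R4; Labs Inc. would get 4.
- Hold: Novax compares 10, 2, 0, 12, 3 and picks R3; Labs Inc. would get 10.
Among 4, 10, the best is 10 at Hold. Subgame-perfect outcome: (Hold, R3) with payoffs (10, 12).

12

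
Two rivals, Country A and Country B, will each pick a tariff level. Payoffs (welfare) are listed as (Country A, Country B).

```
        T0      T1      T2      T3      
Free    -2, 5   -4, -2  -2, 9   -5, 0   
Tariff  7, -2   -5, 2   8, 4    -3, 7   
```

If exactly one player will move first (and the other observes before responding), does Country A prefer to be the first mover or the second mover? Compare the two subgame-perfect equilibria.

If Country A leads: Country B's best replies are Free→T2, Tariff→T3; Country A's induced payoffs -2, -3; outcome (Free, T2), payoffs (-2, 9).
If Country B leads: Country A's best replies are T0→Tariff, T1→Free, T2→Tariff, T3→Tariff; Country B's induced payoffs -2, -2, 4, 7; outcome (Tariff, T3), payoffs (-3, 7).
Country A gets -2 moving first and -3 moving second, so Country A prefers to move first.

first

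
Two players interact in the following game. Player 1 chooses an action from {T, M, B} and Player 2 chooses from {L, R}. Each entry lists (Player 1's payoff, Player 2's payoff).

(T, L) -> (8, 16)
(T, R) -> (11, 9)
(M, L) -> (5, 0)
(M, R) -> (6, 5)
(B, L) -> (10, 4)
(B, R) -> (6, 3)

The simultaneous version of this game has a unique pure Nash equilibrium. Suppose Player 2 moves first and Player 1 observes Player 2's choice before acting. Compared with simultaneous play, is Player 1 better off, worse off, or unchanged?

better off

Solve by backward induction (Player 2 leads).
- L → Player 1 plays B (best of 8, 5, 10); Player 2 gets 4.
- R → Player 1 plays T (best of 11, 6, 6); Player 2 gets 9.
Player 2's induced payoffs are 4, 9, so Player 2 commits to R. Subgame-perfect outcome: (T, R) with payoffs (11, 9).
Now find the simultaneous Nash equilibrium.
Player 1's best replies: L→B; R→T.
Player 2's best replies: T→L; M→R; B→L.
The unique mutual best reply is (B, L), giving (10, 4).
Player 1 earns 11 sequentially versus 10 at the Nash outcome: better off.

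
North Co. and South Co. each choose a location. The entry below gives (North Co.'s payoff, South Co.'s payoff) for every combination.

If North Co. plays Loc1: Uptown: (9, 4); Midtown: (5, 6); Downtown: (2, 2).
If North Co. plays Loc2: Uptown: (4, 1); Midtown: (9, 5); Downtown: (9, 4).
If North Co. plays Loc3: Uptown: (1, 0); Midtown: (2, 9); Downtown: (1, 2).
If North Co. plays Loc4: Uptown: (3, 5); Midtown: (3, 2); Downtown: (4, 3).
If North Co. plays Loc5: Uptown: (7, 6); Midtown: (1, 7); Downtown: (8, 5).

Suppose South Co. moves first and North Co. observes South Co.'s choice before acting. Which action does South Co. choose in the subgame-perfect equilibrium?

Midtown

Solve by backward induction (South Co. leads).
- Uptown → North Co. plays Loc1 (best of 9, 4, 1, 3, 7); South Co. gets 4.
- Midtown → North Co. plays Loc2 (best of 5, 9, 2, 3, 1); South Co. gets 5.
- Downtown → North Co. plays Loc2 (best of 2, 9, 1, 4, 8); South Co. gets 4.
Maximizing over 4, 5, 4, South Co. chooses Midtown. Subgame-perfect outcome: (Loc2, Midtown) with payoffs (9, 5).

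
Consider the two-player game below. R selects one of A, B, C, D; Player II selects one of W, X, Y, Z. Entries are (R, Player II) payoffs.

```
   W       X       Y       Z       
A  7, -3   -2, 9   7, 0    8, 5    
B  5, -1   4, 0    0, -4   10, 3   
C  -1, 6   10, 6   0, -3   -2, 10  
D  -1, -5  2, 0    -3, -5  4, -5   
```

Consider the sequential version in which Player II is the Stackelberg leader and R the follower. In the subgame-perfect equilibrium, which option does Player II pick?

Work backward from R's decision.
- W → R plays A (best of 7, 5, -1, -1); Player II gets -3.
- X → R plays C (best of -2, 4, 10, 2); Player II gets 6.
- Y → R plays A (best of 7, 0, 0, -3); Player II gets 0.
- Z → R plays B (best of 8, 10, -2, 4); Player II gets 3.
Among -3, 6, 0, 3, the best is 6 at X. Subgame-perfect outcome: (C, X) with payoffs (10, 6).

X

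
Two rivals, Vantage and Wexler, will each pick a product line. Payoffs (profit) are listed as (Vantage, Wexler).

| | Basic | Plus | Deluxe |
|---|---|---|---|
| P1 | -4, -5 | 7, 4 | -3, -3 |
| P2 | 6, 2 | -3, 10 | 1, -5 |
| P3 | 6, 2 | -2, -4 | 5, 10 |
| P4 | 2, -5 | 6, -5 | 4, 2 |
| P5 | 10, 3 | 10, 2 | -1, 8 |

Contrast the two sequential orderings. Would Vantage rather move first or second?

first

If Vantage leads: Wexler's best replies are P1→Plus, P2→Plus, P3→Deluxe, P4→Deluxe, P5→Deluxe; Vantage's induced payoffs 7, -3, 5, 4, -1; outcome (P1, Plus), payoffs (7, 4).
If Wexler leads: Vantage's best replies are Basic→P5, Plus→P5, Deluxe→P3; Wexler's induced payoffs 3, 2, 10; outcome (P3, Deluxe), payoffs (5, 10).
Vantage gets 7 moving first and 5 moving second, so Vantage prefers to move first.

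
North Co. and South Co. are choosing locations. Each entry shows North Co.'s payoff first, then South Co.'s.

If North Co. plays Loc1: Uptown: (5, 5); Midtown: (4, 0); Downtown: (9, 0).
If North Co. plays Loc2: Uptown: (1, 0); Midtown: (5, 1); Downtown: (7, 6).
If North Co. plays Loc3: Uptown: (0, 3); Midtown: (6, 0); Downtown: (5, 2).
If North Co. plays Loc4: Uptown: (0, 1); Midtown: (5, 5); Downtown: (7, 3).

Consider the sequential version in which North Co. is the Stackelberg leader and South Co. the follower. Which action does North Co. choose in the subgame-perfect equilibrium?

Loc2

South Co. best-responds to each possible North Co. move:
- Loc1 → South Co. plays Uptown (best of 5, 0, 0); North Co. gets 5.
- Loc2 → South Co. plays Downtown (best of 0, 1, 6); North Co. gets 7.
- Loc3 → South Co. plays Uptown (best of 3, 0, 2); North Co. gets 0.
- Loc4 → South Co. plays Midtown (best of 1, 5, 3); North Co. gets 5.
Maximizing over 5, 7, 0, 5, North Co. chooses Loc2. Subgame-perfect outcome: (Loc2, Downtown) with payoffs (7, 6).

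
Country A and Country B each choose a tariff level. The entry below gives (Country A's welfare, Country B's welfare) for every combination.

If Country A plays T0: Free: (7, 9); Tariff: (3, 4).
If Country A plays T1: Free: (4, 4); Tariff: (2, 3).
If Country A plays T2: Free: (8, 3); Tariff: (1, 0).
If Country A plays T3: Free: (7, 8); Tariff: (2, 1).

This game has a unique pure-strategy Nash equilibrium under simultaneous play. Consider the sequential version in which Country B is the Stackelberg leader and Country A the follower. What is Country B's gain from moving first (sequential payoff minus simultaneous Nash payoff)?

1

Solve by backward induction (Country B leads).
- Free: BR = T2, leader payoff 3.
- Tariff: BR = T0, leader payoff 4.
Maximizing over 3, 4, Country B chooses Tariff. Subgame-perfect outcome: (T0, Tariff) with payoffs (3, 4).
Under simultaneous play:
Country A's best replies: Free→T2; Tariff→T0.
Country B's best replies: T0→Free; T1→Free; T2→Free; T3→Free.
The unique mutual best reply is (T2, Free), giving (8, 3).
Country B's commitment gain: 4 − 3 = 1.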